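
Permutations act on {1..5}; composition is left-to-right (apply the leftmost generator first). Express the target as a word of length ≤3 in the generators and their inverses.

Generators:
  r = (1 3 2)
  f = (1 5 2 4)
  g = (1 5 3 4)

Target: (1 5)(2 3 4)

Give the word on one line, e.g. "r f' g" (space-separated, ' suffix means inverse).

  after g: (1 5 3 4)
  after r': (1 5)(2 3 4)

g r'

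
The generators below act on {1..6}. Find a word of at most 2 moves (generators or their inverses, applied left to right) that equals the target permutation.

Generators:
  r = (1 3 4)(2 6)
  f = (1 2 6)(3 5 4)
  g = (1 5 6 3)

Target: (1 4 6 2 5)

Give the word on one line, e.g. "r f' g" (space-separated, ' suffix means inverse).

  after r': (1 4 3)(2 6)
  after g': (1 4 6 2 5)

r' g'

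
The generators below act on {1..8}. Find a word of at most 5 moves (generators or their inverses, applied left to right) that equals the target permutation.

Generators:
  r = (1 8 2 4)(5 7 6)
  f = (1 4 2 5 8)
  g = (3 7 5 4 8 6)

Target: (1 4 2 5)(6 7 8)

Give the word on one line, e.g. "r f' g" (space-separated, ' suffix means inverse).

  after f': (1 8 5 2 4)
  after r': (5 8 6 7)
  after f: (1 4 2 5)(6 7 8)

f' r' f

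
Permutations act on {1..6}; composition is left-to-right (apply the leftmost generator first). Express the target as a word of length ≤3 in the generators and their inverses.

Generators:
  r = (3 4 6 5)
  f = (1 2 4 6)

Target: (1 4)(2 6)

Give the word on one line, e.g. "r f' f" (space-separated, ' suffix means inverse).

f f

  after f: (1 2 4 6)
  after f: (1 4)(2 6)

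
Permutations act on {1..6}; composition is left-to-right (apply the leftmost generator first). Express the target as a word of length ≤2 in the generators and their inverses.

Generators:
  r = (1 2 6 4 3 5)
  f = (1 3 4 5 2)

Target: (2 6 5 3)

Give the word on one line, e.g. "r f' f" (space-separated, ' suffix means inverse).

r f

  after r: (1 2 6 4 3 5)
  after f: (2 6 5 3)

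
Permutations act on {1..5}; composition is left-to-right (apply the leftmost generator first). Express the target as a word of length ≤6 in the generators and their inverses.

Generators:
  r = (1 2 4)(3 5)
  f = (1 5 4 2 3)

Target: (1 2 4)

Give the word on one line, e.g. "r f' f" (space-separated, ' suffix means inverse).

r r r r

  after r: (1 2 4)(3 5)
  after r: (1 4 2)
  after r: (3 5)
  after r: (1 2 4)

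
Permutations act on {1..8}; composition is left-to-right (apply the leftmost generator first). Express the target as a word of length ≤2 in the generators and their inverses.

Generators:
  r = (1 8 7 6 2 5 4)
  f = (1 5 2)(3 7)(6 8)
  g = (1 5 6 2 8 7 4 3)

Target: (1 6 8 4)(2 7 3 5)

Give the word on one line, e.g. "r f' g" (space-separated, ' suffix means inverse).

g g

  after g: (1 5 6 2 8 7 4 3)
  after g: (1 6 8 4)(2 7 3 5)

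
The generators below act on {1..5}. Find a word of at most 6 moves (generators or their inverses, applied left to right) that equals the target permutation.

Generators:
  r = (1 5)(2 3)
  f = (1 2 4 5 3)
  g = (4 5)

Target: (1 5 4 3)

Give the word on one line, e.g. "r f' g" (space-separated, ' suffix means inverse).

  after f: (1 2 4 5 3)
  after r': (1 3 5 2 4)
  after g': (1 3 4)(2 5)
  after f: (2 3 5 4)
  after r': (1 5 4 3)

f r' g' f r'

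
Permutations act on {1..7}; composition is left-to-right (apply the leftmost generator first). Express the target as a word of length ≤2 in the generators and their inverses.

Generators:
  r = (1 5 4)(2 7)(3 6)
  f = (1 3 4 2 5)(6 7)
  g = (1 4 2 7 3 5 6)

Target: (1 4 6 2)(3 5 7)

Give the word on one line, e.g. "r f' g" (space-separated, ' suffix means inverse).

f' r

  after f': (1 5 2 4 3)(6 7)
  after r: (1 4 6 2)(3 5 7)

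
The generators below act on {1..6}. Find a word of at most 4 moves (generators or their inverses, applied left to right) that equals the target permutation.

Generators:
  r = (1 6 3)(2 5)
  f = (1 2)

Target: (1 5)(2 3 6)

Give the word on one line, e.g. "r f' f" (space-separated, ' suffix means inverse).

f r' f'

  after f: (1 2)
  after r': (1 5 2 3 6)
  after f': (1 5)(2 3 6)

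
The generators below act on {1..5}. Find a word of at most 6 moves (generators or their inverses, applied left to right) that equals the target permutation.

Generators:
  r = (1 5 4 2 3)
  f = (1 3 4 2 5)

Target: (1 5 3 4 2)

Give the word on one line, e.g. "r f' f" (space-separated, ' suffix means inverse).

  after f': (1 5 2 4 3)
  after f': (1 2 3 5 4)
  after f': (1 4 5 3 2)
  after r: (1 2 5)
  after f: (1 5 3 4 2)

f' f' f' r f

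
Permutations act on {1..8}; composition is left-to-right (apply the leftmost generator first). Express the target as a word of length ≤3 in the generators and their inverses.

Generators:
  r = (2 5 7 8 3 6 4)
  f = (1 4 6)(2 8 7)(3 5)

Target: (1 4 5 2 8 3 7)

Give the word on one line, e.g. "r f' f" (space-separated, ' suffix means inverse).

f r' f'

  after f: (1 4 6)(2 8 7)(3 5)
  after r': (1 6)(2 7 4 3)(5 8)
  after f': (1 4 5 2 8 3 7)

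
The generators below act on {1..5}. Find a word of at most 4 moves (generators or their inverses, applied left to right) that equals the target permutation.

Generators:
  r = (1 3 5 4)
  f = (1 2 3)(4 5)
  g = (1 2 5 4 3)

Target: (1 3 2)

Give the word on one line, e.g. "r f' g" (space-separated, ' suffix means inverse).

  after f: (1 2 3)(4 5)
  after f: (1 3 2)

f f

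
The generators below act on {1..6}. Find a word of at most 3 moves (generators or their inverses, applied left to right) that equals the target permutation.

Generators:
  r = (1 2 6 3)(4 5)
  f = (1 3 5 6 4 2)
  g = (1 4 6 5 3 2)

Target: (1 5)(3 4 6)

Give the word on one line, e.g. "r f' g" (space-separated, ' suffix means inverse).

  after r': (1 3 6 2)(4 5)
  after g': (1 5)(3 4 6)

r' g'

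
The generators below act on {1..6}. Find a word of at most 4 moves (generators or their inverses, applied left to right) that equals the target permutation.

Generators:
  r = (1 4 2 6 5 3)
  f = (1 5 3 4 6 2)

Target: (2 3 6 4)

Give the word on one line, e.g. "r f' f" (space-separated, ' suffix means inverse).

r r f

  after r: (1 4 2 6 5 3)
  after r: (1 2 5)(3 4 6)
  after f: (2 3 6 4)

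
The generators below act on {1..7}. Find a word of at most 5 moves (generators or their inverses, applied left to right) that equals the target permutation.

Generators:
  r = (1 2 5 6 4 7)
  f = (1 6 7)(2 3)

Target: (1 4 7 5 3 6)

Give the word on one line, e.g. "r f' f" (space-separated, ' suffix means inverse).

f' r' f

  after f': (1 7 6)(2 3)
  after r': (1 4 6 7 5 2 3)
  after f: (1 4 7 5 3 6)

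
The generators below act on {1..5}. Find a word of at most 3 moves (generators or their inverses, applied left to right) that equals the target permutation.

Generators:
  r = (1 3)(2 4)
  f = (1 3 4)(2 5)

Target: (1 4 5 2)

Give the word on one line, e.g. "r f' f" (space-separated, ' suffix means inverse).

r f

  after r: (1 3)(2 4)
  after f: (1 4 5 2)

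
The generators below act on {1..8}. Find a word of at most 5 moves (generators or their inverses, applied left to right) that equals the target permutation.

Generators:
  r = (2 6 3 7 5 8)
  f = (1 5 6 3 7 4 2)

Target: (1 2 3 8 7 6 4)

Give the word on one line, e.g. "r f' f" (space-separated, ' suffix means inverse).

  after r: (2 6 3 7 5 8)
  after f: (1 5 8)(2 3 4)(6 7)
  after f: (1 6 4)(2 7 3)(5 8)
  after r': (1 2 3 8 7 6 4)

r f f r'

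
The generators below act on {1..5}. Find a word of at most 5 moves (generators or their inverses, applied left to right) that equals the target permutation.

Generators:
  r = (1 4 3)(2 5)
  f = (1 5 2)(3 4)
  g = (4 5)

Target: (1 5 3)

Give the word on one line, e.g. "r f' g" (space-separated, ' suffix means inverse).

  after g': (4 5)
  after r': (1 3 4 2 5)
  after r': (1 4 5 3)
  after g: (1 5 3)

g' r' r' g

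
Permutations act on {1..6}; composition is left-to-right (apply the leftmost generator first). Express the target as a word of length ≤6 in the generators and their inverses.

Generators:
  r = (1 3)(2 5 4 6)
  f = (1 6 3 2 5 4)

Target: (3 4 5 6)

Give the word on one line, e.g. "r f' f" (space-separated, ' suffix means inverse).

  after f': (1 4 5 2 3 6)
  after f': (1 5 3)(2 6 4)
  after r: (1 4 5)
  after r: (1 6 2 5 3)
  after f': (3 4 5 6)

f' f' r r f'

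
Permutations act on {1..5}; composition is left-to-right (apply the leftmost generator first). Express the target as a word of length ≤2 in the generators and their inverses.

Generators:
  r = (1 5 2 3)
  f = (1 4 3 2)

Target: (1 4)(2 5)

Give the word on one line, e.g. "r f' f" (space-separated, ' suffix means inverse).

  after f: (1 4 3 2)
  after r: (1 4)(2 5)

f r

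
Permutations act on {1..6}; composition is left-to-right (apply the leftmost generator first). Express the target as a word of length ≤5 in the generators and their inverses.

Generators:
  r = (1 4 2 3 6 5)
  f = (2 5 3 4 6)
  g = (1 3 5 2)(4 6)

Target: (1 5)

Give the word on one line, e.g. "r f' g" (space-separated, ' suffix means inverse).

f f r'

  after f: (2 5 3 4 6)
  after f: (2 3 6 5 4)
  after r': (1 5)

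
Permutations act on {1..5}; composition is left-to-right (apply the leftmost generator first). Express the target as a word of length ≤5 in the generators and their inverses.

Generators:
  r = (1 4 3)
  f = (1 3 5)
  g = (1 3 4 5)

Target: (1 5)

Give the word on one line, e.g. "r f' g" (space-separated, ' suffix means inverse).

r' f' g'

  after r': (1 3 4)
  after f': (3 4 5)
  after g': (1 5)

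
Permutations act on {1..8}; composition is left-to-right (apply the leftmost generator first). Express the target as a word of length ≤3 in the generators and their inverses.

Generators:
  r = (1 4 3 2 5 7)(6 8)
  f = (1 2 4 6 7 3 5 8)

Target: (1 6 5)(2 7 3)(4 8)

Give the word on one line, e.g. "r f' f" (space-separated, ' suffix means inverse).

  after r': (1 7 5 2 3 4)(6 8)
  after f': (1 6 5)(2 7 3)(4 8)

r' f'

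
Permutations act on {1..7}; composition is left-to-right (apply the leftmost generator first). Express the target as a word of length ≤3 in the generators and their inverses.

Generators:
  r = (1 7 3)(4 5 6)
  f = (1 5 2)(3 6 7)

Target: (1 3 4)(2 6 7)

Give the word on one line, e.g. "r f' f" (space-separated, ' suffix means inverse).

  after f: (1 5 2)(3 6 7)
  after r: (1 6 3 4 5 2 7)
  after f': (1 3 4)(2 6 7)

f r f'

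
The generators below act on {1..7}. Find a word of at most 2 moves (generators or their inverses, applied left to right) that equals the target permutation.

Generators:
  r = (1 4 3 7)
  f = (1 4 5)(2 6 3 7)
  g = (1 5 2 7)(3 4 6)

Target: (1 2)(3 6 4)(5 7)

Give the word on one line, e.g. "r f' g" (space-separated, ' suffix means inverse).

  after g: (1 5 2 7)(3 4 6)
  after g: (1 2)(3 6 4)(5 7)

g g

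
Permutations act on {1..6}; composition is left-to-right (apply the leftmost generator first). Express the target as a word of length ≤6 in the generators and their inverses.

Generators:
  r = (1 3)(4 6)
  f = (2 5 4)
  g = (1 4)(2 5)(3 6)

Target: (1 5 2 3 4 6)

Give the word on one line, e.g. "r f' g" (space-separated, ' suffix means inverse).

  after f': (2 4 5)
  after g: (1 4 2)(3 6)
  after f': (1 5 2)(3 6)
  after r: (1 5 2 3 4 6)

f' g f' r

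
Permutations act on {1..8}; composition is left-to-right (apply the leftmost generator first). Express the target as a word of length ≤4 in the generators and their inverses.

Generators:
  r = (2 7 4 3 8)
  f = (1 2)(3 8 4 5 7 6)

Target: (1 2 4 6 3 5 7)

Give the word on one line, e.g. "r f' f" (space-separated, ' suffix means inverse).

  after r': (2 8 3 4 7)
  after f: (1 2 4 6 3 5 7)

r' f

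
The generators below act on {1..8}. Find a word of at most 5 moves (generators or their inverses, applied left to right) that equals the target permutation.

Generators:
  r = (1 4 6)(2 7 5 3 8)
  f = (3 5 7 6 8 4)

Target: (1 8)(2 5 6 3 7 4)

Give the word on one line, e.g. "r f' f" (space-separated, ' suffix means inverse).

  after f': (3 4 8 6 7 5)
  after r: (1 4 2 7 3 6 5 8)
  after f': (1 8)(2 5 6 3 7 4)

f' r f'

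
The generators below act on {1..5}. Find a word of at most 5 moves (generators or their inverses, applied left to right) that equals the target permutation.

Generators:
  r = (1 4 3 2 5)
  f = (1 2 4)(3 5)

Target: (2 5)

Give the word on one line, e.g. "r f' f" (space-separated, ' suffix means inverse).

f f r r f'

  after f: (1 2 4)(3 5)
  after f: (1 4 2)
  after r: (1 3 2 4 5)
  after r: (1 2 3 5 4)
  after f': (2 5)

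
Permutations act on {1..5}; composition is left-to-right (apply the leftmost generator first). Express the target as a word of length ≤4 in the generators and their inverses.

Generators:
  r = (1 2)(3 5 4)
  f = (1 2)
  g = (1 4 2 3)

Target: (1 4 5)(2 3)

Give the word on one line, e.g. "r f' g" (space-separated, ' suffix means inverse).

r' g' f

  after r': (1 2)(3 4 5)
  after g': (1 4 5 2 3)
  after f: (1 4 5)(2 3)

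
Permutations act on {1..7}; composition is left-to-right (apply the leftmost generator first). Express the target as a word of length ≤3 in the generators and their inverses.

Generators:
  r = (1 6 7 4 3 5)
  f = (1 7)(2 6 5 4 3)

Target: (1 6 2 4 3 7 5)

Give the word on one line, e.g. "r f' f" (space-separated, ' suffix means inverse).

  after f': (1 7)(2 3 4 5 6)
  after r': (1 6 2 4 3 7 5)

f' r'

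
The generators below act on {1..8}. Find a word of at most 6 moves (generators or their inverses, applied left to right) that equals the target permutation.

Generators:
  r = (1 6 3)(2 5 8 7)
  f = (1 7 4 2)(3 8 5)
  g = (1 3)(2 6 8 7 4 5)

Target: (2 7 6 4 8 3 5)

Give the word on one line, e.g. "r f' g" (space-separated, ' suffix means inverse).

f' r' f' r' g

  after f': (1 2 4 7)(3 5 8)
  after r': (1 7 3 2 4 8 6)
  after f': (2 7 5 8 6)(3 4)
  after r': (1 3 4 6 7 2 8)
  after g: (2 7 6 4 8 3 5)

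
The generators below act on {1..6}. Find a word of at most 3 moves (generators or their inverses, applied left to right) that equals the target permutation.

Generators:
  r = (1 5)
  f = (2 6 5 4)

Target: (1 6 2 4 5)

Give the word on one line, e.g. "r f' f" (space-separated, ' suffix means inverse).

  after r': (1 5)
  after f': (1 6 2 4 5)

r' f'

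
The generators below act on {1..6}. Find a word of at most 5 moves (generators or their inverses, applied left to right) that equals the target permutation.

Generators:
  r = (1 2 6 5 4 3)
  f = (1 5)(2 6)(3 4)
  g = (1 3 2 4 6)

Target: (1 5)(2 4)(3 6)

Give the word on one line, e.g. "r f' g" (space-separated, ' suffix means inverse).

  after r: (1 2 6 5 4 3)
  after r: (1 6 4)(2 5 3)
  after r: (1 5)(2 4)(3 6)

r r r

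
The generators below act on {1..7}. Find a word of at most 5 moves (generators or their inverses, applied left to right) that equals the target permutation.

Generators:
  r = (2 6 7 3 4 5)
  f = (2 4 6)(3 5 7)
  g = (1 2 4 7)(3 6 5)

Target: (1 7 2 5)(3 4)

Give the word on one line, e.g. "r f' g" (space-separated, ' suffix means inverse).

g g r' g' f

  after g: (1 2 4 7)(3 6 5)
  after g: (1 4)(2 7)(3 5 6)
  after r': (1 3 4)(2 6 7 5)
  after g': (1 5)(2 3)(4 7 6)
  after f: (1 7 2 5)(3 4)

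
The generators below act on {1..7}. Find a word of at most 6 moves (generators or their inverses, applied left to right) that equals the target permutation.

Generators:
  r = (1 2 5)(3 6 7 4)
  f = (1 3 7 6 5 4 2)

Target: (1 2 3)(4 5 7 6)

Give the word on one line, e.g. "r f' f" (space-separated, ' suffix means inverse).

f' r' r' r'

  after f': (1 2 4 5 6 7 3)
  after r': (2 7 4)(3 5)
  after r': (1 5 4)(2 6 3)
  after r': (1 2 3)(4 5 7 6)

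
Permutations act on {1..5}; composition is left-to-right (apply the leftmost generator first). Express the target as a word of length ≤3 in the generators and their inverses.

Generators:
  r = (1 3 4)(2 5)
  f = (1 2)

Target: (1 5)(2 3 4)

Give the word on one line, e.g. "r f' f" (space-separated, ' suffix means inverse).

  after f': (1 2)
  after r: (1 5 2 3 4)
  after f: (1 5)(2 3 4)

f' r f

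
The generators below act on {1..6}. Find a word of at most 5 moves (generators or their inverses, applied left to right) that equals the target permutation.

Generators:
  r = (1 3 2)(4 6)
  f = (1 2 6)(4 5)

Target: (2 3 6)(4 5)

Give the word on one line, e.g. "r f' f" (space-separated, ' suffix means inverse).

  after r: (1 3 2)(4 6)
  after r: (1 2 3)
  after f': (2 3 6)(4 5)

r r f'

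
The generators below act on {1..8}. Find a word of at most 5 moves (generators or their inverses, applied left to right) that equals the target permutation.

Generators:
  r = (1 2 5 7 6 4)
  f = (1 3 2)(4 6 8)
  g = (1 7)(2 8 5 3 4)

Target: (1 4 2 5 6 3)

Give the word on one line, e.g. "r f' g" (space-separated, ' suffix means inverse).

  after f: (1 3 2)(4 6 8)
  after r: (1 3 5 7 6 8)
  after f': (2 3 5 7 4 8)
  after r: (1 2 3 7)(4 8 5 6)
  after g': (1 4 2 5 6 3)

f r f' r g'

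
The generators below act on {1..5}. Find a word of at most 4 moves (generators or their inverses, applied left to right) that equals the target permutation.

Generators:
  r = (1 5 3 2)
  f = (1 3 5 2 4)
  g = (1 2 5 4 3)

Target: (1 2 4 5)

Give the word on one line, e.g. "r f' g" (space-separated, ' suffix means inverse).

f r

  after f: (1 3 5 2 4)
  after r: (1 2 4 5)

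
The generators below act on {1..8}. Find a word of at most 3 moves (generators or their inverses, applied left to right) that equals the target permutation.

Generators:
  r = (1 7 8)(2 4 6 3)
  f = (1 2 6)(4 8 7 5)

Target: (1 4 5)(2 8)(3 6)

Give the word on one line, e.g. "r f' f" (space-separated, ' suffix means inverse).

f' r'

  after f': (1 6 2)(4 5 7 8)
  after r': (1 4 5)(2 8)(3 6)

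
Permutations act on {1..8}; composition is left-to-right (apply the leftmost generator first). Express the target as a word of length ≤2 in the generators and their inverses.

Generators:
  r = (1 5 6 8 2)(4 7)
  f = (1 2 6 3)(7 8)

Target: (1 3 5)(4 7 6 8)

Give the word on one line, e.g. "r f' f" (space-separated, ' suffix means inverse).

f' r'

  after f': (1 3 6 2)(7 8)
  after r': (1 3 5)(4 7 6 8)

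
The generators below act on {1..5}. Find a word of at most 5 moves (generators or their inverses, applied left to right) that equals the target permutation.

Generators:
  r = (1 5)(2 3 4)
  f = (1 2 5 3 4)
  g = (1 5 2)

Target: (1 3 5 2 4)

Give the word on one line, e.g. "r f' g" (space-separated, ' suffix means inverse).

  after g': (1 2 5)
  after r': (1 4 3 2)
  after g': (1 4 3 5)
  after r': (1 3)(2 4)
  after g: (1 3 5 2 4)

g' r' g' r' g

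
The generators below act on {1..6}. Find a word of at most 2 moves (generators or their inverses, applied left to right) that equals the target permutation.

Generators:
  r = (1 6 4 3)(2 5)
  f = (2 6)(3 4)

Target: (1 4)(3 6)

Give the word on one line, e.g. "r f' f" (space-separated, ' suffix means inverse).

  after r: (1 6 4 3)(2 5)
  after r: (1 4)(3 6)

r r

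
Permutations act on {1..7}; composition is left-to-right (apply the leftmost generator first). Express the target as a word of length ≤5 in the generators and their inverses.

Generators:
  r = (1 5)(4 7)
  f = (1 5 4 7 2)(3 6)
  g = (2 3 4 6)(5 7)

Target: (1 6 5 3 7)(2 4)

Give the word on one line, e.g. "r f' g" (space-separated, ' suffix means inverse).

  after g: (2 3 4 6)(5 7)
  after f': (1 2 6 7)(3 5 4)
  after g': (1 6 5 3 7)(2 4)

g f' g'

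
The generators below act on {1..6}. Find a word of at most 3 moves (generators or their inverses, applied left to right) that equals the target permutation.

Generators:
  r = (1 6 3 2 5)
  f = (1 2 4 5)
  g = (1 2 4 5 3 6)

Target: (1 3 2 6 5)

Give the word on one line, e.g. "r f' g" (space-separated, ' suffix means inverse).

  after r: (1 6 3 2 5)
  after f: (1 6 3 4 5 2)
  after g': (1 3 2 6 5)

r f g'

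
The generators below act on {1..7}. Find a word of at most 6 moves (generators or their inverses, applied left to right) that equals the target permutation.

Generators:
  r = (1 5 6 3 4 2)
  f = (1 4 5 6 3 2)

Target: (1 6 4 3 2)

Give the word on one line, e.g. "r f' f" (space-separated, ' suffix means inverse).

  after f': (1 2 3 6 5 4)
  after r': (1 4 2 6)(3 5)
  after r': (1 3)(2 5 6)
  after r': (1 6 4 3 2)

f' r' r' r'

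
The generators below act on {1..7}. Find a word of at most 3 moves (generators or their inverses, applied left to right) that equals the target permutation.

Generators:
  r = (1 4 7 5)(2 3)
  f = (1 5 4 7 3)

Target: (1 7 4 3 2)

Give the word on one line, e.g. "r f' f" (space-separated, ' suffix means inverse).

  after r: (1 4 7 5)(2 3)
  after f: (1 7 4 3 2)

r f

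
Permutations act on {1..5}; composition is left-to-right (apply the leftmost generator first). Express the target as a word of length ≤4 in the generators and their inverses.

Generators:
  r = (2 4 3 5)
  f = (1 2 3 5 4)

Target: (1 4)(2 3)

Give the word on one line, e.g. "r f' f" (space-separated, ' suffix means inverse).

f' r f' r

  after f': (1 4 5 3 2)
  after r: (1 3 4 2)
  after f': (1 2 4)(3 5)
  after r: (1 4)(2 3)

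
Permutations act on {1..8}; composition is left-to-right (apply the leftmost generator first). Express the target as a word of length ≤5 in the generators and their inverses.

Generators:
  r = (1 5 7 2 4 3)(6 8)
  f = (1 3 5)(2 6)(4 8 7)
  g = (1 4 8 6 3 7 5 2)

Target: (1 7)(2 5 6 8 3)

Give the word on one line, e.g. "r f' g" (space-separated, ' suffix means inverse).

r f f g

  after r: (1 5 7 2 4 3)(6 8)
  after f: (2 8)(4 5)(6 7)
  after f: (1 3 5 8 6 4)(2 7)
  after g: (1 7)(2 5 6 8 3)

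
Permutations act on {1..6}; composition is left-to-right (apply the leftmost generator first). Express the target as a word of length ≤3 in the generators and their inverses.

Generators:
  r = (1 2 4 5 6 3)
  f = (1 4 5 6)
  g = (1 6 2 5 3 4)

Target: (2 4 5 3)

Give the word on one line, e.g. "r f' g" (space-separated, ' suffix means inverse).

  after f': (1 6 5 4)
  after g: (1 2 5)(3 4 6)
  after r': (2 4 5 3)

f' g r'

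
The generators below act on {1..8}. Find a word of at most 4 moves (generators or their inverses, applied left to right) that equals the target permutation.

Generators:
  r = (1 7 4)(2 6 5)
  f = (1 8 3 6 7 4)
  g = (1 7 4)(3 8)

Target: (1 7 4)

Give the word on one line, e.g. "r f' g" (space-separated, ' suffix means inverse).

g' g'

  after g': (1 4 7)(3 8)
  after g': (1 7 4)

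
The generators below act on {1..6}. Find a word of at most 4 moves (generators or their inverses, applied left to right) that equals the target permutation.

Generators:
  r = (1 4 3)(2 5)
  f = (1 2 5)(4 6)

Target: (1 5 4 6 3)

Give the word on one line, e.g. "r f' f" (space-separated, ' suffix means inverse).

f r

  after f: (1 2 5)(4 6)
  after r: (1 5 4 6 3)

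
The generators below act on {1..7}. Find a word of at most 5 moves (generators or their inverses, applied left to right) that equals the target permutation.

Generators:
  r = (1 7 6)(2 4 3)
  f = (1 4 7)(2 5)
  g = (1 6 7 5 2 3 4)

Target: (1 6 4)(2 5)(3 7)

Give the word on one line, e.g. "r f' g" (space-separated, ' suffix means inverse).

  after f': (1 7 4)(2 5)
  after g': (1 6)(2 7 3)
  after f': (1 6 7 3 5 2 4)
  after r': (1 7 4 6)(3 5)
  after g': (1 6 4)(2 5)(3 7)

f' g' f' r' g'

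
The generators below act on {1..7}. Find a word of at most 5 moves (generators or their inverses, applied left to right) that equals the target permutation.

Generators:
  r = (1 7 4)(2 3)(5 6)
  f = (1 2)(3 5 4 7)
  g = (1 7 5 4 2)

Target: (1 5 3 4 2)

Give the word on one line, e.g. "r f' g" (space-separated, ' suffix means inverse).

g f' f'

  after g: (1 7 5 4 2)
  after f': (1 4)(3 7)
  after f': (1 5 3 4 2)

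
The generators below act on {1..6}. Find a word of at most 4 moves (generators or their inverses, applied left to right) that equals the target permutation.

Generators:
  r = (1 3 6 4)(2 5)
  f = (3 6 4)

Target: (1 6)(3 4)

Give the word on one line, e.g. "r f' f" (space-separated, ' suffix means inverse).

r r

  after r: (1 3 6 4)(2 5)
  after r: (1 6)(3 4)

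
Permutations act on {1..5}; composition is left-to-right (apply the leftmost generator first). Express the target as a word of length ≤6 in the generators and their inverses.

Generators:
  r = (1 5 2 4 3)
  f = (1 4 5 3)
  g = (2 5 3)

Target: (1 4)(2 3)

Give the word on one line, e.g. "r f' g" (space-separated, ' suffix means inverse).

  after f: (1 4 5 3)
  after g': (1 4 2 3)
  after f: (1 5 3 4 2)
  after g: (1 3 4 5 2)
  after r': (1 4)(2 3)

f g' f g r'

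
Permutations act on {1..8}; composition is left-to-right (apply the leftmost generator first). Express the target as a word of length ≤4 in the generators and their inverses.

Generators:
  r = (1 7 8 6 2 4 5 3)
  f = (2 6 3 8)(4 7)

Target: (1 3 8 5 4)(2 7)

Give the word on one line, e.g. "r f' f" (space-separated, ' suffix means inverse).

f' r'

  after f': (2 8 3 6)(4 7)
  after r': (1 3 8 5 4)(2 7)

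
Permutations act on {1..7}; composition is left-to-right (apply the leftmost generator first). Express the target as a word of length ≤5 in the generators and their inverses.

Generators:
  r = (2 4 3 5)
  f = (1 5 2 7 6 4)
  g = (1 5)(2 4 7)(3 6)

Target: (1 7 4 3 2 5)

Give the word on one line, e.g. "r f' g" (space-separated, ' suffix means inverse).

g f g'

  after g: (1 5)(2 4 7)(3 6)
  after f: (1 2)(3 4 6)
  after g': (1 7 4 3 2 5)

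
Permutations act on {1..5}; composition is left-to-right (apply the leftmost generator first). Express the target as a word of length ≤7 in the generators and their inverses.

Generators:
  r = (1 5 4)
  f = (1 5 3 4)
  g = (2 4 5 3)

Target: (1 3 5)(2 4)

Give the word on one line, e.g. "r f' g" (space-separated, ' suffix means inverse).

f r' g' r f

  after f: (1 5 3 4)
  after r': (3 5)
  after g': (2 3 4)
  after r: (1 5 4 2 3)
  after f: (1 3 5)(2 4)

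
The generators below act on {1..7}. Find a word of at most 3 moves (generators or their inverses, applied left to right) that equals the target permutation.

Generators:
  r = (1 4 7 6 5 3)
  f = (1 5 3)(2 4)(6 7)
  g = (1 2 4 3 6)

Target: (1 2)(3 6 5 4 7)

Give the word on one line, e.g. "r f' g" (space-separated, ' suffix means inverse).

r g'

  after r: (1 4 7 6 5 3)
  after g': (1 2)(3 6 5 4 7)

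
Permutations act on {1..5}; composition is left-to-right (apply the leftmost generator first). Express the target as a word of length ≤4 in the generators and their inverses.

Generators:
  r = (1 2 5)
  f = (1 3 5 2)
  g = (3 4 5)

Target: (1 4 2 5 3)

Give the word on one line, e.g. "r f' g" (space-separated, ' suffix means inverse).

g' f f g'

  after g': (3 5 4)
  after f: (1 3 2)(4 5)
  after f: (1 5 4 2 3)
  after g': (1 4 2 5 3)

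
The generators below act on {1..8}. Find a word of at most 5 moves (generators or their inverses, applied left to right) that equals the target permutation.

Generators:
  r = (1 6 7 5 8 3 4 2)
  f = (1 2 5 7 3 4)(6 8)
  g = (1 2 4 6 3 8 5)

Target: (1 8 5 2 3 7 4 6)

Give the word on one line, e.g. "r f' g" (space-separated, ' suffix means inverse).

f' f' r'

  after f': (1 4 3 7 5 2)(6 8)
  after f': (1 3 5)(2 4 7)
  after r': (1 8 5 2 3 7 4 6)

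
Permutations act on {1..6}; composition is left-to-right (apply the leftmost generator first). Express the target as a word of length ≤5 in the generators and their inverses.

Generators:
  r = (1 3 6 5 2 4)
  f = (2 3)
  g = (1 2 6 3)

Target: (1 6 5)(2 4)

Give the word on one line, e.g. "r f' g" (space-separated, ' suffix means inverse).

r g' f

  after r: (1 3 6 5 2 4)
  after g': (1 6 5)(2 4 3)
  after f: (1 6 5)(2 4)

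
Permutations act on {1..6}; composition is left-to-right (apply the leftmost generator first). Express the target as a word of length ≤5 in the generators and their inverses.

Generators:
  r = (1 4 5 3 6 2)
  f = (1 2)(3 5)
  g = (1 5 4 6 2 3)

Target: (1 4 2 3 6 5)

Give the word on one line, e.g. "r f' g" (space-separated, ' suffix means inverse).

f r' r' f r'

  after f: (1 2)(3 5)
  after r': (1 6 3 4)
  after r': (1 3)(2 6 5 4)
  after f: (1 5 4)(2 6 3)
  after r': (1 4 2 3 6 5)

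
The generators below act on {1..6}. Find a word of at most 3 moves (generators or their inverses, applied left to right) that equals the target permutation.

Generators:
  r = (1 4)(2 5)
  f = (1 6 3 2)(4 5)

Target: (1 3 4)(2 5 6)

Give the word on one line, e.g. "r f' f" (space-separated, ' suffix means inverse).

  after f: (1 6 3 2)(4 5)
  after r: (1 6 3 5)(2 4)
  after f: (1 3 4)(2 5 6)

f r f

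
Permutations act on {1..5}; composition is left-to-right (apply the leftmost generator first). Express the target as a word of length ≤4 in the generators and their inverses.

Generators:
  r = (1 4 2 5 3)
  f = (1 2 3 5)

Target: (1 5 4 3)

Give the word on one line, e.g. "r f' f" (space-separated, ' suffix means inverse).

  after r: (1 4 2 5 3)
  after r: (1 2 3 4 5)
  after f: (1 3 4)(2 5)
  after r': (1 5 4 3)

r r f r'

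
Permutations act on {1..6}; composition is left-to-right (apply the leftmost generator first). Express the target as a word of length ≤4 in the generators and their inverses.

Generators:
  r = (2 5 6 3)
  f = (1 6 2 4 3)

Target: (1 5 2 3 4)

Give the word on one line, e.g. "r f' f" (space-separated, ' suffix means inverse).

  after r': (2 3 6 5)
  after f: (1 6 5 4 3 2)
  after f: (1 2 6 5 3 4)
  after r: (1 5 2 3 4)

r' f f r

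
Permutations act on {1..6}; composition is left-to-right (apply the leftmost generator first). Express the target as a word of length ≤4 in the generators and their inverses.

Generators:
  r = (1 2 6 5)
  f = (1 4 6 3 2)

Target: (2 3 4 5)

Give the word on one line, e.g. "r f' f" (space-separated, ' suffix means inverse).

  after f: (1 4 6 3 2)
  after r: (1 4 5)(3 6)
  after f': (2 3 4 5)

f r f'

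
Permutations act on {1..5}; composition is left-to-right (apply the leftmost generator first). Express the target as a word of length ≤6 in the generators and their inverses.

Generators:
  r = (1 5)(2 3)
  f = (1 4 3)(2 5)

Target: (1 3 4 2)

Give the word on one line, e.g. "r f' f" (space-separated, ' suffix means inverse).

r f f r f'

  after r: (1 5)(2 3)
  after f: (1 2)(3 5 4)
  after f: (1 5 3 2 4)
  after r: (2 4 5)
  after f': (1 3 4 2)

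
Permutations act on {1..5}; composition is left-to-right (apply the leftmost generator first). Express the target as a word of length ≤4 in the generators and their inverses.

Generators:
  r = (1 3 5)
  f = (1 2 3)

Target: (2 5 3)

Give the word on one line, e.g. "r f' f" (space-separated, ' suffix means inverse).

r' f r' r'

  after r': (1 5 3)
  after f: (1 5)(2 3)
  after r': (1 3 2)
  after r': (2 5 3)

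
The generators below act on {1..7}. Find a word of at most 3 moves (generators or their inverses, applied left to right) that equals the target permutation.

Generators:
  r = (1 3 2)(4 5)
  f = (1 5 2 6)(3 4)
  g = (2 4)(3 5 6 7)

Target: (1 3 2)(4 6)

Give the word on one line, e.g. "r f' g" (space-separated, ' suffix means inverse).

  after f: (1 5 2 6)(3 4)
  after r: (1 4 2 6 3 5)
  after f: (1 3 2)(4 6)

f r f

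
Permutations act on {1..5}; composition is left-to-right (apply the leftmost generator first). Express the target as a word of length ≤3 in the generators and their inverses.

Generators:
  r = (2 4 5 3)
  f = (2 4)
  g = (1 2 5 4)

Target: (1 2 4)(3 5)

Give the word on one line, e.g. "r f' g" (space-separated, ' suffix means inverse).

g f r'

  after g: (1 2 5 4)
  after f: (1 4)(2 5)
  after r': (1 2 4)(3 5)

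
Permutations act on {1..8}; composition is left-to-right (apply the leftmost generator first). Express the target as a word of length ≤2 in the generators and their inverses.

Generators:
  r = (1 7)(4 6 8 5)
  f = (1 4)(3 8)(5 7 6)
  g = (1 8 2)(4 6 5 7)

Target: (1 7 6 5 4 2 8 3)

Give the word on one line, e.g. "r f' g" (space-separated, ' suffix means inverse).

  after f': (1 4)(3 8)(5 6 7)
  after g': (1 7 6 5 4 2 8 3)

f' g'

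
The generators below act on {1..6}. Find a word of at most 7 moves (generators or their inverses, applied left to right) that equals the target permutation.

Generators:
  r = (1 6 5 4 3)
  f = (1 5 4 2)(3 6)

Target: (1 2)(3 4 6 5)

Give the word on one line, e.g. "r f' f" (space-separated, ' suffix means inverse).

r f r' f r'

  after r: (1 6 5 4 3)
  after f: (1 3 5 2)(4 6)
  after r': (1 4)(2 3 6 5)
  after f: (1 2 6 4 5)
  after r': (1 2)(3 4 6 5)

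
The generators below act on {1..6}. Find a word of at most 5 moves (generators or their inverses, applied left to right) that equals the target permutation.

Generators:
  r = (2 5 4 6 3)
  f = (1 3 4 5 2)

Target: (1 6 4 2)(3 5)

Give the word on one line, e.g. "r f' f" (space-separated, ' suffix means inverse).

  after f: (1 3 4 5 2)
  after f: (1 4 2 3 5)
  after r: (1 6 3 4 5)
  after f: (1 6 4 2)(3 5)

f f r f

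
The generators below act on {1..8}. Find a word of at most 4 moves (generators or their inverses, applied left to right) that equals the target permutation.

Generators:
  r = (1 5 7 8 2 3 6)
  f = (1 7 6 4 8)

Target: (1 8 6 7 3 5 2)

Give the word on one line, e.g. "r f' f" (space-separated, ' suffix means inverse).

  after r: (1 5 7 8 2 3 6)
  after r: (1 7 2 6 5 8 3)
  after r: (1 8 6 7 3 5 2)

r r r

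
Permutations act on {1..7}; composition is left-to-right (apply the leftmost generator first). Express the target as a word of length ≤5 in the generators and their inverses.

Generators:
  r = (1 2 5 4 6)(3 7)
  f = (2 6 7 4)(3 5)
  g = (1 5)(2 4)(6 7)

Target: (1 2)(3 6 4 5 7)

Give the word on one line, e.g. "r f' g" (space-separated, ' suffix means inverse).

  after g: (1 5)(2 4)(6 7)
  after f: (1 3 5)(4 6)
  after g: (1 3)(2 4 7 6)
  after f: (1 5 3)
  after r': (1 2)(3 6 4 5 7)

g f g f r'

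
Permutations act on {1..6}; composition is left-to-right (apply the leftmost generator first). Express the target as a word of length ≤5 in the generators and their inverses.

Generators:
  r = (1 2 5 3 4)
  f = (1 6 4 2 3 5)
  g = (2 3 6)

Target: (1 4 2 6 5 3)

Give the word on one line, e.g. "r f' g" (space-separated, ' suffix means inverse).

  after f: (1 6 4 2 3 5)
  after g: (1 2 6 4 3 5)
  after r': (2 6 3)(4 5)
  after r': (1 4 2 6 5 3)

f g r' r'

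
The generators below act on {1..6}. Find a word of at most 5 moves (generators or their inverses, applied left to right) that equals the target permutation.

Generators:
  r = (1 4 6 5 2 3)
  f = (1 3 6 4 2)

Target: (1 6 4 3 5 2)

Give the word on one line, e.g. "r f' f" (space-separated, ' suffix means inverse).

r f r' r'

  after r: (1 4 6 5 2 3)
  after f: (1 2 6 5)
  after r': (1 5 3 2 4)
  after r': (1 6 4 3 5 2)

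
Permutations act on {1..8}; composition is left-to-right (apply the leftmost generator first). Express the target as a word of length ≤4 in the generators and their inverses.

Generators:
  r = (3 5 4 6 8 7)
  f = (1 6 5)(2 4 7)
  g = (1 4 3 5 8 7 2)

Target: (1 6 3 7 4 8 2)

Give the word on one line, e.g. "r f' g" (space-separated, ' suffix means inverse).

r g r

  after r: (3 5 4 6 8 7)
  after g: (1 4 6 7 5 3 8 2)
  after r: (1 6 3 7 4 8 2)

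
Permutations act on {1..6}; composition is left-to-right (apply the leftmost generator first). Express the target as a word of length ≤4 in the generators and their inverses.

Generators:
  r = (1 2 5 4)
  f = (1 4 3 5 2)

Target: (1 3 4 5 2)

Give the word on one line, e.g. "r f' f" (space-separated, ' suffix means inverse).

r' f r

  after r': (1 4 5 2)
  after f: (1 3 5)(2 4)
  after r: (1 3 4 5 2)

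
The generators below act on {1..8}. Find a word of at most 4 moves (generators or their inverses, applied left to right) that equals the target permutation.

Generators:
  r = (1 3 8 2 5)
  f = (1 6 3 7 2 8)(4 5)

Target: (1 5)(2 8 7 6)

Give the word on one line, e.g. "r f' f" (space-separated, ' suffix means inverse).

f' f' r

  after f': (1 8 2 7 3 6)(4 5)
  after f': (1 2 3)(6 8 7)
  after r: (1 5)(2 8 7 6)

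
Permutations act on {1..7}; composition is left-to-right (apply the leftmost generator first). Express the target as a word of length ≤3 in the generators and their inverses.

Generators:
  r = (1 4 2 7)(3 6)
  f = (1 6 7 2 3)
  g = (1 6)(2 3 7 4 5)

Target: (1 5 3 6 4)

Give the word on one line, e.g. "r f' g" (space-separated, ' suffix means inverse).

r' g g

  after r': (1 7 2 4)(3 6)
  after g: (1 4 6 7 3)(2 5)
  after g: (1 5 3 6 4)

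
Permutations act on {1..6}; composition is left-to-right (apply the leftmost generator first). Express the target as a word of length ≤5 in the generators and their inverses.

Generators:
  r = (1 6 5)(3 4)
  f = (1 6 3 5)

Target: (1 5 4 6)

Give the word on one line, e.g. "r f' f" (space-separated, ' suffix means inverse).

r' f r'

  after r': (1 5 6)(3 4)
  after f: (3 4 5)
  after r': (1 5 4 6)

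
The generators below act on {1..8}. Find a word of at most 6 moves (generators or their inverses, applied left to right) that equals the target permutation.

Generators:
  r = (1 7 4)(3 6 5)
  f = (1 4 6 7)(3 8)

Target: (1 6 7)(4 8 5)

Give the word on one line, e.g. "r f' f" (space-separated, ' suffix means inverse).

f r r f'

  after f: (1 4 6 7)(3 8)
  after r: (3 8 6 4 5)
  after r: (1 7 4 3 8 5 6)
  after f': (1 6 7)(4 8 5)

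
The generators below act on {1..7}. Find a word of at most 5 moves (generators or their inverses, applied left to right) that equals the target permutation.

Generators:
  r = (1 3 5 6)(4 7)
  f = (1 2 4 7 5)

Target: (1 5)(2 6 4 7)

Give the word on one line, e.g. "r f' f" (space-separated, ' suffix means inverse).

r' f' r'

  after r': (1 6 5 3)(4 7)
  after f': (1 6 7 2)(3 5)
  after r': (1 5)(2 6 4 7)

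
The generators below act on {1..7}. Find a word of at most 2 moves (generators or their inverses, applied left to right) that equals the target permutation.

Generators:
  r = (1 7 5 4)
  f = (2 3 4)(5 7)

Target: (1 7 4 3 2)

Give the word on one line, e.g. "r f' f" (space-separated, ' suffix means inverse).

f' r

  after f': (2 4 3)(5 7)
  after r: (1 7 4 3 2)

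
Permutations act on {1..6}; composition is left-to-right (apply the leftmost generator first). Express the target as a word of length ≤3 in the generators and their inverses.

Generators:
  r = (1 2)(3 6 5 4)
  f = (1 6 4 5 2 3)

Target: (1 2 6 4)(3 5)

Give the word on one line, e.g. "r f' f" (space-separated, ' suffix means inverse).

  after f: (1 6 4 5 2 3)
  after r': (1 3 2 4 6 5)
  after f': (1 2 6 4)(3 5)

f r' f'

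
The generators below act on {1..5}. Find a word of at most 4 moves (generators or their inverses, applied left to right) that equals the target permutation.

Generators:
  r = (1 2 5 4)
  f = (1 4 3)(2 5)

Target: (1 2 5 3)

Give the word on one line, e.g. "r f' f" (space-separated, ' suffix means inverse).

r f' f'

  after r: (1 2 5 4)
  after f': (1 5)(3 4)
  after f': (1 2 5 3)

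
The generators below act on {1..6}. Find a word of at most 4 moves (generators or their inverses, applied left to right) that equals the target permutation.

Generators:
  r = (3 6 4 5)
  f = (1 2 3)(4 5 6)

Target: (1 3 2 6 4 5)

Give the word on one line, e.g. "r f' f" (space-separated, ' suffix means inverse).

  after f: (1 2 3)(4 5 6)
  after r': (1 2 5 3)
  after f': (2 4 6 5)
  after f': (1 3 2 6 4 5)

f r' f' f'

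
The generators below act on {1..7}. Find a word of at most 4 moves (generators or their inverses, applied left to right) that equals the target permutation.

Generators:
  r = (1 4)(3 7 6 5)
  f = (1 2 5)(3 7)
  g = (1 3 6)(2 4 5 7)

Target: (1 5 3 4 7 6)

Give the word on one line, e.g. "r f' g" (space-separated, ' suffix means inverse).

f g' g'

  after f: (1 2 5)(3 7)
  after g': (1 7)(2 4)(3 5 6)
  after g': (1 5 3 4 7 6)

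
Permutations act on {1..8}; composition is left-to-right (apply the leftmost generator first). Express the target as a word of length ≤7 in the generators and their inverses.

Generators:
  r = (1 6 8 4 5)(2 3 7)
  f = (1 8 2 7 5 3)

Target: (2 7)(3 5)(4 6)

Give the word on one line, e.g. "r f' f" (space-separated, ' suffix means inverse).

  after r: (1 6 8 4 5)(2 3 7)
  after f: (1 6 2)(3 5 8 4)
  after f: (1 6 7 5 2 8 4)
  after f: (1 6 5 7 3)(4 8)
  after r': (2 7)(3 5)(4 6)

r f f f r'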